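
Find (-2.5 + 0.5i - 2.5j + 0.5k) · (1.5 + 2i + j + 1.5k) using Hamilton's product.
-3 - 8.5i - 6j + 2.5k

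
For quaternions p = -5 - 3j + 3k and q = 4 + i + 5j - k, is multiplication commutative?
No: pq = -2 - 17i - 34j + 20k ≠ -2 + 7i - 40j + 14k = qp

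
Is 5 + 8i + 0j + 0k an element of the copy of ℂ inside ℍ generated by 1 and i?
Yes. The quaternion 5 + 8i has j- and k-coefficients y = z = 0, so it lies in the complex subalgebra spanned by 1 and i.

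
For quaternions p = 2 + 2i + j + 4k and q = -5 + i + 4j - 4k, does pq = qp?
No: pq = -28i + 15j - 21k ≠ 12i - 9j - 35k = qp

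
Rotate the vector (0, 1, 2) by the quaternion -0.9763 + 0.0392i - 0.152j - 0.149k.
(0.267, 1.196, 1.87)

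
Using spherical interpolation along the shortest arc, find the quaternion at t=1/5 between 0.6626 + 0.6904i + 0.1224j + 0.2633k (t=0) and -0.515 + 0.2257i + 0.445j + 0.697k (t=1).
0.4677 + 0.7155i + 0.2481j + 0.4558k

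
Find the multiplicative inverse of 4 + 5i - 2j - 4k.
0.0656 - 0.082i + 0.0328j + 0.0656k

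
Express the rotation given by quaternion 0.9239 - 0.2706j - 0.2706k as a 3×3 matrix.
[[0.7071, 0.5, -0.5], [-0.5, 0.8536, 0.1464], [0.5, 0.1464, 0.8536]]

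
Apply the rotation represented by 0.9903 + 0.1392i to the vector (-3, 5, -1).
(-3, 5.082, 0.417)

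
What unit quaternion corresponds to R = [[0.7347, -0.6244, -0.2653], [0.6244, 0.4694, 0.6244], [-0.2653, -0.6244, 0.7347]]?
0.8571 - 0.3642i + 0.3642k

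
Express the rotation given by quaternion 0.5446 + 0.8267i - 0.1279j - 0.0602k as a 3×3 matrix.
[[0.96, -0.1459, -0.2388], [-0.277, -0.3741, -0.885], [0.0398, 0.9158, -0.3996]]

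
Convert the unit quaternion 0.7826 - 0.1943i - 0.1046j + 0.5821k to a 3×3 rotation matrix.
[[0.3004, -0.8705, -0.3899], [0.9518, 0.2468, 0.1823], [-0.0625, -0.4259, 0.9026]]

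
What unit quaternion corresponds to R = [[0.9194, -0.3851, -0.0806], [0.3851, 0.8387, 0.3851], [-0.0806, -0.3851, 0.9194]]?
0.9588 - 0.2008i + 0.2008k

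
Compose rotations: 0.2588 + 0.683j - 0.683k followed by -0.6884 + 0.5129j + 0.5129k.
-0.1782 - 0.7006i - 0.3374j + 0.6029k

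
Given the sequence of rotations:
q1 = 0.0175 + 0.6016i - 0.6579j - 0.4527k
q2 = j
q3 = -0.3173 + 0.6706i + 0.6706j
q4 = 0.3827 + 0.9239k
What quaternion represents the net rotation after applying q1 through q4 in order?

q2 · q1 = 0.6579 - 0.4527i + 0.0175j - 0.6016k
q3 · q2 · q1 = 0.0831 + 0.1814i + 0.8391j + 0.5062k
q4 · q3 · q2 · q1 = -0.4359 - 0.7058i + 0.4887j + 0.2705k
-0.4359 - 0.7058i + 0.4887j + 0.2705k


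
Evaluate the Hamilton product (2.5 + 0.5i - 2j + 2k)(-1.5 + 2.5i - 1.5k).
-2 + 8.5i + 8.75j - 1.75k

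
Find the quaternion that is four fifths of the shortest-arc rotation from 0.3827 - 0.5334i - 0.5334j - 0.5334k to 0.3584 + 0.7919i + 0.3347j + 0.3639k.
-0.2138 - 0.7832i - 0.4004j - 0.4249k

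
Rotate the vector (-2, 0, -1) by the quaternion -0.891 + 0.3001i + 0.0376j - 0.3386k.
(-1.266, -1.761, -0.545)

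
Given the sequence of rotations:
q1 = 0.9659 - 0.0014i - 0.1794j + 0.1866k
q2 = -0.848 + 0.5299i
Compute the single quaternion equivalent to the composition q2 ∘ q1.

q2 · q1 = -0.8183 + 0.513i + 0.0533j - 0.2533k
-0.8183 + 0.513i + 0.0533j - 0.2533k


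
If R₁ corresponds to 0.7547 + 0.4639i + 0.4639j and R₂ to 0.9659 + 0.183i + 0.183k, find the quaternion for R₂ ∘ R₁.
0.6441 + 0.5013i + 0.533j + 0.223k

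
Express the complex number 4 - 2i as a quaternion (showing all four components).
4 - 2i + 0j + 0k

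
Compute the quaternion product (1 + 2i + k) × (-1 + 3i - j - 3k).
-4 + 2i + 8j - 6k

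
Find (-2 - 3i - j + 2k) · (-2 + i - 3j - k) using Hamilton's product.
6 + 11i + 7j + 8k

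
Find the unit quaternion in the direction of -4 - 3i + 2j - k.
-0.7303 - 0.5477i + 0.3651j - 0.1826k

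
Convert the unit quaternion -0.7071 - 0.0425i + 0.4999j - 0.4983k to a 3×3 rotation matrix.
[[0.0036, -0.7472, -0.6646], [0.6622, 0.4998, -0.5583], [0.7493, -0.4381, 0.4966]]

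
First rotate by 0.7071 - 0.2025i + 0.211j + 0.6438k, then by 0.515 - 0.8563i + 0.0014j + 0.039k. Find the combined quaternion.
0.1654 - 0.7171i + 0.653j + 0.1787k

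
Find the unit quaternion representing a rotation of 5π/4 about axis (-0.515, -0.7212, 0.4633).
-0.3827 - 0.4758i - 0.6663j + 0.428k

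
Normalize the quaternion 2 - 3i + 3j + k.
0.417 - 0.6255i + 0.6255j + 0.2085k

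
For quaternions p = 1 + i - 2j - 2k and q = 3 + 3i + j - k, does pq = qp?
No: pq = 10i - 10j ≠ 2i - 14k = qp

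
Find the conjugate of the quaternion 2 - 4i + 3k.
2 + 4i - 3k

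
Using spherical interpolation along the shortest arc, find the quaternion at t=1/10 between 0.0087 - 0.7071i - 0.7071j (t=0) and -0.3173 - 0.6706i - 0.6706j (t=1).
-0.0245 - 0.7069i - 0.7069j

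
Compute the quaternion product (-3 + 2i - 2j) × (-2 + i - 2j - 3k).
-i + 16j + 7k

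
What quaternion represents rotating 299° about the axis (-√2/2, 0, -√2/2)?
-0.8616 - 0.3589i - 0.3589k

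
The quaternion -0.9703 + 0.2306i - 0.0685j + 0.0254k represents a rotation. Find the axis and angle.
axis = (0.9533, -0.2832, 0.105), θ = 332°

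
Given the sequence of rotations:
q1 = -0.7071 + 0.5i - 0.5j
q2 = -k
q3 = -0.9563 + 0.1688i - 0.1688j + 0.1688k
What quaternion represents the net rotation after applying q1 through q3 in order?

q2 · q1 = -0.5i - 0.5j + 0.7071k
q3 · q2 · q1 = -0.1194 + 0.4432i + 0.2744j - 0.845k
-0.1194 + 0.4432i + 0.2744j - 0.845k


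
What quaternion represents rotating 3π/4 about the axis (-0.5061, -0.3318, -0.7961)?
0.3827 - 0.4676i - 0.3065j - 0.7355k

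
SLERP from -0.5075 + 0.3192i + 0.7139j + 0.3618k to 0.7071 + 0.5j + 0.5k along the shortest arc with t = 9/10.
0.6109 + 0.045i + 0.5832j + 0.5335k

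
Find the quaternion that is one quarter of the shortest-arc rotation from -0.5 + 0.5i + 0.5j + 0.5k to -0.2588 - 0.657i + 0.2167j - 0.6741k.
-0.3346 + 0.6167i + 0.3476j + 0.622k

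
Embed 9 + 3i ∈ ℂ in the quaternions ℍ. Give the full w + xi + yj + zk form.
9 + 3i + 0j + 0k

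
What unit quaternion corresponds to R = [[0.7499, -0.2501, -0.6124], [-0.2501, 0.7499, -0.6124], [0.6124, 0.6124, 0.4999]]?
0.866 + 0.3536i - 0.3536j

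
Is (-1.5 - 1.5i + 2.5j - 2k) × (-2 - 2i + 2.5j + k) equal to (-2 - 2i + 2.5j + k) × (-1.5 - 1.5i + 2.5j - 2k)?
No: pq = -4.25 + 13.5i - 3.25j + 3.75k ≠ -4.25 - 1.5i - 14.25j + 1.25k = qp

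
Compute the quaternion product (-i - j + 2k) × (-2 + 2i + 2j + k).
2 - 3i + 7j - 4k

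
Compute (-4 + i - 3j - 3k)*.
-4 - i + 3j + 3k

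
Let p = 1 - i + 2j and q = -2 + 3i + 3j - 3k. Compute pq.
-5 - i - 4j - 12k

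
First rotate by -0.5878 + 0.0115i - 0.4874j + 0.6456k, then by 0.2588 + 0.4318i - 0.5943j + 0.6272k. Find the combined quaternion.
-0.8517 - 0.3288i - 0.0484j - 0.4052k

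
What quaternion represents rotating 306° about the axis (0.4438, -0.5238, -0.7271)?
-0.891 + 0.2015i - 0.2378j - 0.3301k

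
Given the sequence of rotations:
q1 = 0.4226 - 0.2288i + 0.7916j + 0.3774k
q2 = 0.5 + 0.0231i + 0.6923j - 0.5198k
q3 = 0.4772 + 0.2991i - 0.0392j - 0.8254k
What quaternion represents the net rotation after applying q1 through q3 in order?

q2 · q1 = -0.1353 + 0.5681i + 0.7986j + 0.1457k
q3 · q2 · q1 = -0.0829 + 0.8841i - 0.1261j + 0.4423k
-0.0829 + 0.8841i - 0.1261j + 0.4423k


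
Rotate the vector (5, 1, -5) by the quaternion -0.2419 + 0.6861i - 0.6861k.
(4.668, -0.883, -5.332)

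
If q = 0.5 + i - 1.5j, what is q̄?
0.5 - i + 1.5j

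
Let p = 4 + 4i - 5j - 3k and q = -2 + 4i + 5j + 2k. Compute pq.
7 + 13i + 10j + 54k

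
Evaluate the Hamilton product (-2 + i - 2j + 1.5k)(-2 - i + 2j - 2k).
12 + i + 0.5j + k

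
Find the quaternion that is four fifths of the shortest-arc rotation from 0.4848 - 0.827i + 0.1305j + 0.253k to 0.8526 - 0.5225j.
0.8764 - 0.2126i - 0.4272j + 0.065k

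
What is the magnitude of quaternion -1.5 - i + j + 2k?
2.872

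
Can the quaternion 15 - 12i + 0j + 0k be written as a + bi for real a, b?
Yes. The quaternion 15 - 12i has j- and k-coefficients y = z = 0, so it lies in the complex subalgebra spanned by 1 and i.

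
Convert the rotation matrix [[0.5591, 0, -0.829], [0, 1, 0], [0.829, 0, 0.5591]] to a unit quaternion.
0.8829 - 0.4695j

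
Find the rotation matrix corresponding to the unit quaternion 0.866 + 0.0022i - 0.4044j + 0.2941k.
[[0.4999, -0.5112, -0.6991], [0.5076, 0.827, -0.2417], [0.7017, -0.2341, 0.6729]]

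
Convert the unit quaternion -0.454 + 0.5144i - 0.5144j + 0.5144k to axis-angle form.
axis = (√3/3, -√3/3, √3/3), θ = 234°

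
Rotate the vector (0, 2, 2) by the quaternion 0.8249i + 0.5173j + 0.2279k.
(2.459, -0.458, -1.321)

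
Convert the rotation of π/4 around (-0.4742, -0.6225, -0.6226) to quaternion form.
0.9239 - 0.1815i - 0.2382j - 0.2383k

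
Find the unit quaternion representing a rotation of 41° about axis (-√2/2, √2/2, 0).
0.9367 - 0.2476i + 0.2476j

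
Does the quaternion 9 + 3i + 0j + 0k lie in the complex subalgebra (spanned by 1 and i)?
Yes. The quaternion 9 + 3i has j- and k-coefficients y = z = 0, so it lies in the complex subalgebra spanned by 1 and i.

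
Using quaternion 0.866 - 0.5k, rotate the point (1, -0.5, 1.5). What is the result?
(0.067, -1.116, 1.5)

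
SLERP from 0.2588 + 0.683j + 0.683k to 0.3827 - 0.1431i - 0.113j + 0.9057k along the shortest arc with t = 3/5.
0.3656 - 0.0935i + 0.2314j + 0.8967k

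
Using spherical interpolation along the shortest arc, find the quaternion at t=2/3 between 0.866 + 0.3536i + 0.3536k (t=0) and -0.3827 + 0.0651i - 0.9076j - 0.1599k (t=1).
0.6558 + 0.0975i + 0.698j + 0.2706k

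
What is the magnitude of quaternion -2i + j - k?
√6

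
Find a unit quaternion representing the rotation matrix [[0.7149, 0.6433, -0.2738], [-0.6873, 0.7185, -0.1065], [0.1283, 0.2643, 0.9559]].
0.9205 + 0.1007i - 0.1092j - 0.3614k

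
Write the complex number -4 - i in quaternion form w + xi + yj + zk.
-4 - i + 0j + 0k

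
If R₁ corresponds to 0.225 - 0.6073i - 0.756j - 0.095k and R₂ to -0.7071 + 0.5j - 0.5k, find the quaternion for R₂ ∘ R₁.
0.1714 + 0.0039i + 0.9507j + 0.2583k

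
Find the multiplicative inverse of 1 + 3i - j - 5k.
0.0278 - 0.0833i + 0.0278j + 0.1389k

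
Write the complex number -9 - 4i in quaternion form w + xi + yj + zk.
-9 - 4i + 0j + 0k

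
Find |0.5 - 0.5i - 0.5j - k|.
1.323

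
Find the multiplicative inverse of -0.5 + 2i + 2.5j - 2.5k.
-0.0299 - 0.1194i - 0.1493j + 0.1493k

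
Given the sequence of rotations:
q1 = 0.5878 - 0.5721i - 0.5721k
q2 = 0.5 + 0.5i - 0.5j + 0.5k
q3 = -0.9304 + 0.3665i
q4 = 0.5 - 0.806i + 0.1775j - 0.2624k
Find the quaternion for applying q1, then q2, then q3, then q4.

q2 · q1 = 0.866 + 0.2939i - 0.2939j - 0.2782k
q3 · q2 · q1 = -0.9134 + 0.0439i + 0.3754j + 0.1511k
q4 · q3 · q2 · q1 = -0.4483 + 0.8835i + 0.1358j + 0.0049k
-0.4483 + 0.8835i + 0.1358j + 0.0049k


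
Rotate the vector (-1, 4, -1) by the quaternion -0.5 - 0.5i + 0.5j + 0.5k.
(1, 1, 4)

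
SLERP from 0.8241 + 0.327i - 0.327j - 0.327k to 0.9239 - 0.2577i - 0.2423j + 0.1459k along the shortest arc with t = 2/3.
0.9546 - 0.0625i - 0.2909j - 0.0165k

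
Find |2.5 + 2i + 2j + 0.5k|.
3.808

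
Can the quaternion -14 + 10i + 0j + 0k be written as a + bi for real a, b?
Yes. The quaternion -14 + 10i has j- and k-coefficients y = z = 0, so it lies in the complex subalgebra spanned by 1 and i.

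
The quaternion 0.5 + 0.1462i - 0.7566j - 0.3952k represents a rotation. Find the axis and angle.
axis = (0.1688, -0.8736, -0.4563), θ = 2π/3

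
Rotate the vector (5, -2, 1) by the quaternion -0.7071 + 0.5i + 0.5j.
(0.793, 2.207, 4.95)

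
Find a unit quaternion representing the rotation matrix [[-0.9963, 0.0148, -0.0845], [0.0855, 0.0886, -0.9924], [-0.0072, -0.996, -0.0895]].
-0.0262 + 0.034i + 0.7373j - 0.6742k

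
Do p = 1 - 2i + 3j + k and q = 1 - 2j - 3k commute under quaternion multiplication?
No: pq = 10 - 9i - 5j + 2k ≠ 10 + 5i + 7j - 6k = qp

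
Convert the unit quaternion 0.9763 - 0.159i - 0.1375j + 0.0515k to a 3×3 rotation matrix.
[[0.9569, -0.0568, -0.2849], [0.1443, 0.9441, 0.2963], [0.2521, -0.3246, 0.9116]]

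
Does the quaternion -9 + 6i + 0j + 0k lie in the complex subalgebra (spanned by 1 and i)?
Yes. The quaternion -9 + 6i has j- and k-coefficients y = z = 0, so it lies in the complex subalgebra spanned by 1 and i.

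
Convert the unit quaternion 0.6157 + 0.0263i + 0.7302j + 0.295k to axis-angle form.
axis = (0.0334, 0.9267, 0.3744), θ = 104°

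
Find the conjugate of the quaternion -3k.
3k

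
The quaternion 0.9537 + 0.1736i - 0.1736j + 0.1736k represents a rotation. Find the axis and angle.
axis = (√3/3, -√3/3, √3/3), θ = 35°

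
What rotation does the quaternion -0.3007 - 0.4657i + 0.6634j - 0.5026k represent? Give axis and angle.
axis = (-0.4883, 0.6956, -0.527), θ = 215°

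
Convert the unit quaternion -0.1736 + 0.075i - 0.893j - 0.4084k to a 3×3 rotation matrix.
[[-0.9285, -0.2757, 0.2488], [0.0078, 0.6552, 0.7554], [-0.3713, 0.7034, -0.6061]]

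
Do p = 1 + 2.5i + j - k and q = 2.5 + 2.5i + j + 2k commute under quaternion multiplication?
No: pq = -2.75 + 11.75i - 4j - 0.5k ≠ -2.75 + 5.75i + 11j - 0.5k = qp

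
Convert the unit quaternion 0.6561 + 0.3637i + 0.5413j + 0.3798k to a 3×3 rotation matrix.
[[0.1255, -0.1046, 0.9866], [0.8921, 0.4469, -0.0661], [-0.434, 0.8884, 0.1494]]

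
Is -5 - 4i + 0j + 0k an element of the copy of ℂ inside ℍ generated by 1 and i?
Yes. The quaternion -5 - 4i has j- and k-coefficients y = z = 0, so it lies in the complex subalgebra spanned by 1 and i.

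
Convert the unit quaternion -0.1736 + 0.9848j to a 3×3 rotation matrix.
[[-0.9397, 0, -0.3419], [0, 1, 0], [0.3419, 0, -0.9397]]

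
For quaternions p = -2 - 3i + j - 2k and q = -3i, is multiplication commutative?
No: pq = -9 + 6i + 6j + 3k ≠ -9 + 6i - 6j - 3k = qp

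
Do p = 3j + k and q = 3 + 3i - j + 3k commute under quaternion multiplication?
No: pq = 10i + 12j - 6k ≠ -10i + 6j + 12k = qp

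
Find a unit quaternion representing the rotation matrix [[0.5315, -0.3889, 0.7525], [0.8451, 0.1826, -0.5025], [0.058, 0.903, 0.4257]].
0.7314 + 0.4804i + 0.2374j + 0.4218k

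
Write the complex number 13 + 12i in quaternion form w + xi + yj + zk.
13 + 12i + 0j + 0k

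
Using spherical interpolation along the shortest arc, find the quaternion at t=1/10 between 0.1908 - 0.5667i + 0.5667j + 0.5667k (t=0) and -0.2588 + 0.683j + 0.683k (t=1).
0.1465 - 0.5198i + 0.5951j + 0.5951k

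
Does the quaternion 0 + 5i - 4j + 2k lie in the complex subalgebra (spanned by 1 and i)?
No. The quaternion 5i - 4j + 2k has j-coefficient y = -4 and k-coefficient z = 2, not both zero, so it does not lie in the complex subalgebra spanned by 1 and i.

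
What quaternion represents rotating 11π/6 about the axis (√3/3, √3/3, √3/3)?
-0.9659 + 0.1494i + 0.1494j + 0.1494k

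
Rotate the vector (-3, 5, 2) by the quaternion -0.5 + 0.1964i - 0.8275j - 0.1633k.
(0.354, 5.766, 2.151)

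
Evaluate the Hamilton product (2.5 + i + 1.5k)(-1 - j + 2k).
-5.5 + 0.5i - 4.5j + 2.5k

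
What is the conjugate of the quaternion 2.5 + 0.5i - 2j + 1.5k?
2.5 - 0.5i + 2j - 1.5k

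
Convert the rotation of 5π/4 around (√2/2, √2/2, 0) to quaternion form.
-0.3827 + 0.6533i + 0.6533j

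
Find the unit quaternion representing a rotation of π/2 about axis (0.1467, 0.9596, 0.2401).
0.7071 + 0.1037i + 0.6785j + 0.1698k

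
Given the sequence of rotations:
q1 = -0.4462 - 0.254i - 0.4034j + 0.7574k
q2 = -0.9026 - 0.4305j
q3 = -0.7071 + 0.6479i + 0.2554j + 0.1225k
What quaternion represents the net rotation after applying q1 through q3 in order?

q2 · q1 = 0.2291 - 0.0968i + 0.5562j - 0.793k
q3 · q2 · q1 = -0.1442 - 0.0538i + 0.1671j + 0.9739k
-0.1442 - 0.0538i + 0.1671j + 0.9739k


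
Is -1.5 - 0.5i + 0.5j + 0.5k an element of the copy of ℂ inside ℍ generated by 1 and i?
No. The quaternion -1.5 - 0.5i + 0.5j + 0.5k has j-coefficient y = 0.5 and k-coefficient z = 0.5, not both zero, so it does not lie in the complex subalgebra spanned by 1 and i.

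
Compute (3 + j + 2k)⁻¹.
0.2143 - 0.0714j - 0.1429k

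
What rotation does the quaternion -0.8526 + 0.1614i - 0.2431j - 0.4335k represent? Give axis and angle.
axis = (0.3089, -0.4652, -0.8296), θ = 297°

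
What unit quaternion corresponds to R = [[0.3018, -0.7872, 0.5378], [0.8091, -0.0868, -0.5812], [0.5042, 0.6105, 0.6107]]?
0.6756 + 0.441i + 0.0124j + 0.5907k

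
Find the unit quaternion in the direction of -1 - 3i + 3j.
-0.2294 - 0.6882i + 0.6882j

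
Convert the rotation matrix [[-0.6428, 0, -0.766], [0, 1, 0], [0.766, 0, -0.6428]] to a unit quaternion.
-0.4226 + 0.9063j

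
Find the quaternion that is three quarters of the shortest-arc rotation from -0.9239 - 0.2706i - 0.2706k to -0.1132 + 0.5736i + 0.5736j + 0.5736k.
-0.2169 - 0.5927i - 0.5003j - 0.5927k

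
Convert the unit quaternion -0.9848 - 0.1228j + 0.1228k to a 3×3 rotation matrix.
[[0.9397, 0.2419, 0.2419], [-0.2419, 0.9698, -0.0302], [-0.2419, -0.0302, 0.9698]]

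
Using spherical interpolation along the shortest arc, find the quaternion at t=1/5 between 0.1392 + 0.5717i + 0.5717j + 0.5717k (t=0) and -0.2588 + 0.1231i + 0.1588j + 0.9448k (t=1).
0.0583 + 0.5058i + 0.5138j + 0.6905k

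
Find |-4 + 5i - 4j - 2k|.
√61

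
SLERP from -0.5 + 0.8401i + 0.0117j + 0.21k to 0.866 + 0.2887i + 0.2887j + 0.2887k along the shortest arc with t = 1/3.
-0.8178 + 0.5603i - 0.1251j + 0.039k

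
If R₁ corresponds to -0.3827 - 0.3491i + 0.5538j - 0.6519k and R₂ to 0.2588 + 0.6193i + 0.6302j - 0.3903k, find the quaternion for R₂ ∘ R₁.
-0.4863 - 0.522i + 0.4421j + 0.5436k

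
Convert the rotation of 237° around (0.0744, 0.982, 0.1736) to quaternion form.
-0.4772 + 0.0654i + 0.863j + 0.1526k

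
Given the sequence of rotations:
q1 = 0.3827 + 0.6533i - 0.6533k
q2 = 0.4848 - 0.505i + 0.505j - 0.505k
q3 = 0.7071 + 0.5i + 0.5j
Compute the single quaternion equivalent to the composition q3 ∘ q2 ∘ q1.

q2 · q1 = 0.1855 - 0.2065i - 0.4666j - 0.8399k
q3 · q2 · q1 = 0.4677 - 0.4732i + 0.1828j - 0.7239k
0.4677 - 0.4732i + 0.1828j - 0.7239k


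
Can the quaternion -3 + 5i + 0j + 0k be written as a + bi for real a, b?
Yes. The quaternion -3 + 5i has j- and k-coefficients y = z = 0, so it lies in the complex subalgebra spanned by 1 and i.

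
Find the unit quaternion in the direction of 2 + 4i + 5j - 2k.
0.2857 + 0.5714i + 0.7143j - 0.2857k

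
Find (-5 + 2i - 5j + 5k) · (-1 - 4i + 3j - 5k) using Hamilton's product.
53 + 28i - 20j + 6k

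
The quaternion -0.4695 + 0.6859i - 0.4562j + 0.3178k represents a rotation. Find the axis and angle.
axis = (0.7768, -0.5167, 0.3599), θ = 236°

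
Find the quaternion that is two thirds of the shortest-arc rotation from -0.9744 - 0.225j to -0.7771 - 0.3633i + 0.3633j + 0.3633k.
-0.914 - 0.2587i + 0.1754j + 0.2587k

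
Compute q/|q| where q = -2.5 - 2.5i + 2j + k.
-0.5976 - 0.5976i + 0.4781j + 0.239k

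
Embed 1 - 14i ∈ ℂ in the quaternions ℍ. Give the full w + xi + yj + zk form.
1 - 14i + 0j + 0k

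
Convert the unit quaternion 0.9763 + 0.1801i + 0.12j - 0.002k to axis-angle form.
axis = (0.8322, 0.5545, -0.0092), θ = 25°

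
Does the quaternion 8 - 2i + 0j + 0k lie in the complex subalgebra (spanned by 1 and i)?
Yes. The quaternion 8 - 2i has j- and k-coefficients y = z = 0, so it lies in the complex subalgebra spanned by 1 and i.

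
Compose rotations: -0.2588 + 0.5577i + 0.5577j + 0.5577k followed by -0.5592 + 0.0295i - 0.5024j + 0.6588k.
0.041 - 0.9671i + 0.1691j - 0.1857k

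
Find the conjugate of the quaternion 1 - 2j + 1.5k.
1 + 2j - 1.5k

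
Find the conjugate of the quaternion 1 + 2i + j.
1 - 2i - j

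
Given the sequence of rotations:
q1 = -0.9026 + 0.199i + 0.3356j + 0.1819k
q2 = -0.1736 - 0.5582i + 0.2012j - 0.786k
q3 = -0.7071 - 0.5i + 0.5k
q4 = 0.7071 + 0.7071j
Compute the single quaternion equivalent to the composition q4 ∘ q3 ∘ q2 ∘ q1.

q2 · q1 = 0.3432 + 0.7697i - 0.2947j + 0.4505k
q3 · q2 · q1 = -0.0831 - 0.5685i + 0.8185j + 0.0004k
q4 · q3 · q2 · q1 = -0.6375 - 0.4017i + 0.52j + 0.4023k
-0.6375 - 0.4017i + 0.52j + 0.4023k


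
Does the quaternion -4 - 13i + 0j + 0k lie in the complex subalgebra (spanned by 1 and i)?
Yes. The quaternion -4 - 13i has j- and k-coefficients y = z = 0, so it lies in the complex subalgebra spanned by 1 and i.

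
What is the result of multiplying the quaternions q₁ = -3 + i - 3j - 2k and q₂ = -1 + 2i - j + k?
-12i + j + 4k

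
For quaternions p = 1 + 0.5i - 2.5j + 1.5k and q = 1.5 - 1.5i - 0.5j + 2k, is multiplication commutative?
No: pq = -2 - 5i - 7.5j + 0.25k ≠ -2 + 3.5i - j + 8.25k = qp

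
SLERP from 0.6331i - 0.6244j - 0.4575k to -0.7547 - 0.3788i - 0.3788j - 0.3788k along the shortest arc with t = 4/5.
-0.6893 - 0.1684i - 0.5211j - 0.4743k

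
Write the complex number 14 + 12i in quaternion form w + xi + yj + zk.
14 + 12i + 0j + 0k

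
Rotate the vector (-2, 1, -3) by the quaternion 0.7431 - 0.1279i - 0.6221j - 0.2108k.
(2.81, -0.17, -2.465)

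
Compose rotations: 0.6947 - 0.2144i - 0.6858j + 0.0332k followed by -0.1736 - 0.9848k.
-0.0879 - 0.6382i + 0.3302j - 0.6899k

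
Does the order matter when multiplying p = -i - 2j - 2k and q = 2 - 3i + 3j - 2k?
Yes: pq = -1 + 8i - 13k ≠ -1 - 12i - 8j + 5k = qp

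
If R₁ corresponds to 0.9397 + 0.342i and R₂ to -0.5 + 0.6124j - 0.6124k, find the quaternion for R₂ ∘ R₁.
-0.4698 - 0.171i + 0.366j - 0.7849k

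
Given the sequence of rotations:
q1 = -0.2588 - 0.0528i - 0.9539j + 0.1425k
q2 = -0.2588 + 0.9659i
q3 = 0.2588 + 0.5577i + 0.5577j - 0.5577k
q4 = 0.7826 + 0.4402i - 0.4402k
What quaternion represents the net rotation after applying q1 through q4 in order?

q2 · q1 = 0.118 - 0.2363i + 0.1092j - 0.9583k
q3 · q2 · q1 = -0.433 - 0.4689i + 0.7603j - 0.1211k
q4 · q3 · q2 · q1 = -0.1858 - 0.2229i + 0.8547j + 0.4305k
-0.1858 - 0.2229i + 0.8547j + 0.4305k


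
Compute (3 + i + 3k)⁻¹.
0.1579 - 0.0526i - 0.1579k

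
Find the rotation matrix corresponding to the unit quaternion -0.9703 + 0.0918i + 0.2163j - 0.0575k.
[[0.8998, -0.0719, -0.4303], [0.1513, 0.9765, 0.1533], [0.4092, -0.203, 0.8896]]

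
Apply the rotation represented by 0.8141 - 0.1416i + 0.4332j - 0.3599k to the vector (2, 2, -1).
(0.851, 0.066, -2.876)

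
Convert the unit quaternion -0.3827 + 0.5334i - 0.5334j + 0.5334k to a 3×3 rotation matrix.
[[-0.1381, -0.1608, 0.9773], [-0.9773, -0.1381, -0.1608], [0.1608, -0.9773, -0.1381]]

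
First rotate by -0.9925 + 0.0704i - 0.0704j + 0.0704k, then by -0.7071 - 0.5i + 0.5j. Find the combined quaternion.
0.7722 + 0.4817i - 0.4113j - 0.0498k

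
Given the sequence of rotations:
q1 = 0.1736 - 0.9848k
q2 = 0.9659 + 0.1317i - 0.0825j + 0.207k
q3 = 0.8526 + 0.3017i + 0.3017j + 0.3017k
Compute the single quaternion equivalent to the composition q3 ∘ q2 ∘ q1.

q2 · q1 = 0.3715 + 0.1041i + 0.1154j - 0.9153k
q3 · q2 · q1 = 0.5267 - 0.1101i + 0.518j - 0.6649k
0.5267 - 0.1101i + 0.518j - 0.6649k


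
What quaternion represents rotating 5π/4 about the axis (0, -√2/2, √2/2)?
-0.3827 - 0.6533j + 0.6533k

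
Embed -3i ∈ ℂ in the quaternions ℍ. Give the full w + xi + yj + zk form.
0 - 3i + 0j + 0k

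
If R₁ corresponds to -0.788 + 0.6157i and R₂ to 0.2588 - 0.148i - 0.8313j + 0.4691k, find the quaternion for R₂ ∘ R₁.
-0.1128 + 0.276i + 0.9439j + 0.1422k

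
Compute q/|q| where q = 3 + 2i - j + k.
0.7746 + 0.5164i - 0.2582j + 0.2582k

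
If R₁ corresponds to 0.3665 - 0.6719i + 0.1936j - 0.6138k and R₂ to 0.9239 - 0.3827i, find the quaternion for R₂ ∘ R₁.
0.0815 - 0.761i - 0.056j - 0.6412k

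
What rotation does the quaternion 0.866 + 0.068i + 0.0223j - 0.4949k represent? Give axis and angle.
axis = (0.136, 0.0446, -0.9897), θ = π/3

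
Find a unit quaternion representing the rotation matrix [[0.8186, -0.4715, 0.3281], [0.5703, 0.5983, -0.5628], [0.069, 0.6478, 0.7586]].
0.891 + 0.3397i + 0.0727j + 0.2923k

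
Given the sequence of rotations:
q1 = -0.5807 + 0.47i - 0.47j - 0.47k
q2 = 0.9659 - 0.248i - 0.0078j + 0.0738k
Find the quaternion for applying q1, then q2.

q2 · q1 = -0.4133 + 0.6363i - 0.5313j - 0.3766k
-0.4133 + 0.6363i - 0.5313j - 0.3766k


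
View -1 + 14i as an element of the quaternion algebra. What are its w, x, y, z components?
-1 + 14i + 0j + 0k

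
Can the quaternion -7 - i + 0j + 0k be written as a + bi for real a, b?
Yes. The quaternion -7 - i has j- and k-coefficients y = z = 0, so it lies in the complex subalgebra spanned by 1 and i.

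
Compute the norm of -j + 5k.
√26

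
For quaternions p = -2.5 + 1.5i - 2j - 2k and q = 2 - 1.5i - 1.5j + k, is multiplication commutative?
No: pq = -3.75 + 1.75i + 1.25j - 11.75k ≠ -3.75 + 11.75i - 1.75j - 1.25k = qp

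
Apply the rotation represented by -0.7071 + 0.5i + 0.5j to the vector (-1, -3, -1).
(-1.293, -2.707, 1.414)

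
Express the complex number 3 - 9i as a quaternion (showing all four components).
3 - 9i + 0j + 0k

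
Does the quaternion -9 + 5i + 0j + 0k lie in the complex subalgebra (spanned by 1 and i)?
Yes. The quaternion -9 + 5i has j- and k-coefficients y = z = 0, so it lies in the complex subalgebra spanned by 1 and i.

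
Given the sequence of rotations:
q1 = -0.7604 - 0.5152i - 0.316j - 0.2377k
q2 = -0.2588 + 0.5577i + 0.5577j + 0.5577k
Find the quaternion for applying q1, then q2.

q2 · q1 = 0.7929 - 0.2471i - 0.4971j - 0.2515k
0.7929 - 0.2471i - 0.4971j - 0.2515k


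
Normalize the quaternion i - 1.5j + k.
0.4851i - 0.7276j + 0.4851k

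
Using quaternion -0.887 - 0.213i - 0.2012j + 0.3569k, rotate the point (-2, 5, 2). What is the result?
(2.675, 3.324, 3.846)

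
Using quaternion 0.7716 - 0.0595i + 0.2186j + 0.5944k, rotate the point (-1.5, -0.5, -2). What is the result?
(-0.358, -2.183, -1.267)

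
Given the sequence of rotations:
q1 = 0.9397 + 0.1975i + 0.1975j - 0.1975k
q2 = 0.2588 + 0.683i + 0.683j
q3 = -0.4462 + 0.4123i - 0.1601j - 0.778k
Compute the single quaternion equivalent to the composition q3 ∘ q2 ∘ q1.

q2 · q1 = -0.0266 + 0.558i + 0.8278j - 0.0511k
q3 · q2 · q1 = -0.1254 + 0.3923i - 0.7782j + 0.4741k
-0.1254 + 0.3923i - 0.7782j + 0.4741k


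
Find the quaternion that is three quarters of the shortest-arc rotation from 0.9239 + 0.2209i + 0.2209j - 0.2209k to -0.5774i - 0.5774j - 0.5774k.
0.3288 + 0.5926i + 0.5926j + 0.4354k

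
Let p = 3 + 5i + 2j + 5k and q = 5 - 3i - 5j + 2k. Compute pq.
30 + 45i - 30j + 12k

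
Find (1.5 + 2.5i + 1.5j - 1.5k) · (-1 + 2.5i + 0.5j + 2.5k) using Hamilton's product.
-4.75 + 5.75i - 10.75j + 2.75k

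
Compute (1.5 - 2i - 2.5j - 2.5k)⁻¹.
0.08 + 0.1067i + 0.1333j + 0.1333k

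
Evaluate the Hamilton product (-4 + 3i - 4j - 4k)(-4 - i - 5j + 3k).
11 - 40i + 31j - 15k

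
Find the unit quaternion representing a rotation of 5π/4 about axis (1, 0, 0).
-0.3827 + 0.9239i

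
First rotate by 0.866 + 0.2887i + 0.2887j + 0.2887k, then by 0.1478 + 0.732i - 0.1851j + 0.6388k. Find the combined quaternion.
-0.2143 + 0.4387i - 0.1445j + 0.8606k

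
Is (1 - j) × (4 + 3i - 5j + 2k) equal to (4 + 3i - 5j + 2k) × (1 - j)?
No: pq = -1 + i - 9j + 5k ≠ -1 + 5i - 9j - k = qp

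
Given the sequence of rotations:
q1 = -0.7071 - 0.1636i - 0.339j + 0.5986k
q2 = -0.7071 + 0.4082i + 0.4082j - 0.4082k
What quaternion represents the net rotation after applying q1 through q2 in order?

q2 · q1 = 0.9495 - 0.067i - 0.2265j - 0.2062k
0.9495 - 0.067i - 0.2265j - 0.2062k


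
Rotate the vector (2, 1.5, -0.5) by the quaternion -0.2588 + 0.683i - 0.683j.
(-1.442, -1.942, -0.804)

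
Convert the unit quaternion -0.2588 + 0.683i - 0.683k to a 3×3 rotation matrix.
[[0.067, -0.3535, -0.933], [0.3535, -0.866, 0.3535], [-0.933, -0.3535, 0.067]]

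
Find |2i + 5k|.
√29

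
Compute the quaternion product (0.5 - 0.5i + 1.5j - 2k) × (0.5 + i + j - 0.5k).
-1.75 + 1.5i - j - 3.25k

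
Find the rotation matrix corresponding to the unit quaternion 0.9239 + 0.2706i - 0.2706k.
[[0.8536, 0.5, -0.1464], [-0.5, 0.7071, -0.5], [-0.1464, 0.5, 0.8536]]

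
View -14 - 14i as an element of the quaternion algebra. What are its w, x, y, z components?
-14 - 14i + 0j + 0k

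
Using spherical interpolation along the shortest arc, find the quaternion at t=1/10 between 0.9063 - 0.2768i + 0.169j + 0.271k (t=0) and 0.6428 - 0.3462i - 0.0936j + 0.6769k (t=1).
0.8918 - 0.2882i + 0.1438j + 0.3178k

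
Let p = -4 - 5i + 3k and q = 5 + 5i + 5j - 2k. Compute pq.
11 - 60i - 15j - 2k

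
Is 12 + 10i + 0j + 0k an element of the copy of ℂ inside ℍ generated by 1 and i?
Yes. The quaternion 12 + 10i has j- and k-coefficients y = z = 0, so it lies in the complex subalgebra spanned by 1 and i.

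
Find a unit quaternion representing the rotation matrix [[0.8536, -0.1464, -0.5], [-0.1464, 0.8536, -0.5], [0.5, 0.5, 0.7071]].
0.9239 + 0.2706i - 0.2706j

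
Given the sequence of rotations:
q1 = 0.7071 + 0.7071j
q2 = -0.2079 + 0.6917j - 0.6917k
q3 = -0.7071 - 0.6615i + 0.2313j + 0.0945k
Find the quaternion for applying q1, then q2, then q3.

q2 · q1 = -0.6361 + 0.4891i + 0.3421j - 0.4891k
q3 · q2 · q1 = 0.7404 - 0.0705i - 0.6663j - 0.0537k
0.7404 - 0.0705i - 0.6663j - 0.0537k


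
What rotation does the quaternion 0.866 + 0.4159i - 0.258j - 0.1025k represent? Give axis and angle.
axis = (0.8317, -0.516, -0.205), θ = π/3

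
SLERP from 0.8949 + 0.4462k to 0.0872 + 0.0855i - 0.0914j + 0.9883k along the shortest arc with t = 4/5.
0.2877 + 0.0731i - 0.0782j + 0.9517k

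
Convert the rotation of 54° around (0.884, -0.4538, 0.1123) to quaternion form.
0.891 + 0.4013i - 0.206j + 0.051k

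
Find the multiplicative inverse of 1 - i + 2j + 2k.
0.1 + 0.1i - 0.2j - 0.2k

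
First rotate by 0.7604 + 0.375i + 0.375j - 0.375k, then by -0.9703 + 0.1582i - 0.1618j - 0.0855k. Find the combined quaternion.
-0.7685 - 0.1508i - 0.4596j + 0.4188k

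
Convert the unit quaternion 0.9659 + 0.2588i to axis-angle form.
axis = (1, 0, 0), θ = π/6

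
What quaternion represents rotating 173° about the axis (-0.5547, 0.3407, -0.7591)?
0.061 - 0.5537i + 0.3401j - 0.7577k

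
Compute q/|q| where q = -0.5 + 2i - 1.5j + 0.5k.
-0.1925 + 0.7698i - 0.5774j + 0.1925k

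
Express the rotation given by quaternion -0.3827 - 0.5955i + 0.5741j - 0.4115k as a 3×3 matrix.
[[0.0022, -0.9987, 0.0507], [-0.3688, -0.0479, -0.9283], [0.9295, -0.0167, -0.3684]]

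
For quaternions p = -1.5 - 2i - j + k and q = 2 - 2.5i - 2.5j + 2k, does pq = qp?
No: pq = -12.5 + 0.25i + 3.25j + 1.5k ≠ -12.5 - 0.75i + 0.25j - 3.5k = qp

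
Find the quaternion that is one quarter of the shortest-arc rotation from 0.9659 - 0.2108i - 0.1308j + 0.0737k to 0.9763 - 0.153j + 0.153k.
0.9732 - 0.1587i - 0.137j + 0.094k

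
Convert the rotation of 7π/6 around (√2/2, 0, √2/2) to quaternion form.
-0.2588 + 0.683i + 0.683k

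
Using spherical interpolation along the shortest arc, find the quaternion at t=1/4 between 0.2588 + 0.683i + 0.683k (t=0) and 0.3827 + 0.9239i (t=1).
0.3073 + 0.7873i + 0.5345k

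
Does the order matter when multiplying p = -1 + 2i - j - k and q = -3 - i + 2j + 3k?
Yes: pq = 10 - 6i - 4j + 3k ≠ 10 - 4i + 6j - 3k = qp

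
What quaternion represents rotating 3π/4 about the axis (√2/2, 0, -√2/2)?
0.3827 + 0.6533i - 0.6533k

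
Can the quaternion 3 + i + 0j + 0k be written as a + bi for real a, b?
Yes. The quaternion 3 + i has j- and k-coefficients y = z = 0, so it lies in the complex subalgebra spanned by 1 and i.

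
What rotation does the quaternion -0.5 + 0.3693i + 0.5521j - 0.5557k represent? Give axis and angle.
axis = (0.4264, 0.6375, -0.6417), θ = 4π/3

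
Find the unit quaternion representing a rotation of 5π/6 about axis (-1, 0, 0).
0.2588 - 0.9659i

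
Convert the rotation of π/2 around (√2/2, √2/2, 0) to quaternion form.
0.7071 + 0.5i + 0.5j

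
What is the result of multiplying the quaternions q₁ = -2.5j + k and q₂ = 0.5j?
1.25 - 0.5i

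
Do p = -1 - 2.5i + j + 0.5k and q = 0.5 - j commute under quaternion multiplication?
No: pq = 0.5 - 0.75i + 1.5j + 2.75k ≠ 0.5 - 1.75i + 1.5j - 2.25k = qp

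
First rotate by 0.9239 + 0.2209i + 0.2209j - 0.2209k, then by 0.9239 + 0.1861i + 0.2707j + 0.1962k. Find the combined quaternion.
0.796 + 0.2729i + 0.5386j - 0.0415k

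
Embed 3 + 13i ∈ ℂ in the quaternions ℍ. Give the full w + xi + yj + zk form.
3 + 13i + 0j + 0k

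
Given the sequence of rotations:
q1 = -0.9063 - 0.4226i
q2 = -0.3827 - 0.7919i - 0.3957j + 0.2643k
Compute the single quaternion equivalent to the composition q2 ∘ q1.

q2 · q1 = 0.0122 + 0.8794i + 0.2469j - 0.4068k
0.0122 + 0.8794i + 0.2469j - 0.4068k


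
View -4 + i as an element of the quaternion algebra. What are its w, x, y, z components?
-4 + i + 0j + 0k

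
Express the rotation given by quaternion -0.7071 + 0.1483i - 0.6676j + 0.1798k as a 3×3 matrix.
[[0.044, 0.0563, 0.9974], [-0.4523, 0.8914, -0.0303], [-0.8908, -0.4498, 0.0646]]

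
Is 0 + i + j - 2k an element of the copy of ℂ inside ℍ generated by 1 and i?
No. The quaternion i + j - 2k has j-coefficient y = 1 and k-coefficient z = -2, not both zero, so it does not lie in the complex subalgebra spanned by 1 and i.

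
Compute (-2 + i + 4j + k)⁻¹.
-0.0909 - 0.0455i - 0.1818j - 0.0455k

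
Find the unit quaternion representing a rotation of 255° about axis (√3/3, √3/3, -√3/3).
-0.6088 + 0.458i + 0.458j - 0.458k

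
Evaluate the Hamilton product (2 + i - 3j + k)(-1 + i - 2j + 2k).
-11 - 3i - 2j + 4k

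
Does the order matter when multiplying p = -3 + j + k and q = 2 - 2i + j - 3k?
Yes: pq = -4 + 2i - 3j + 13k ≠ -4 + 10i + j + 9k = qp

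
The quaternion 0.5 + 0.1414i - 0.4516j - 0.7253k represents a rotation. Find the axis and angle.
axis = (0.1633, -0.5215, -0.8375), θ = 2π/3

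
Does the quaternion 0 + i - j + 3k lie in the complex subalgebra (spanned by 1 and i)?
No. The quaternion i - j + 3k has j-coefficient y = -1 and k-coefficient z = 3, not both zero, so it does not lie in the complex subalgebra spanned by 1 and i.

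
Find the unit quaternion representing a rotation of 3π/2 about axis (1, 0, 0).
-0.7071 + 0.7071i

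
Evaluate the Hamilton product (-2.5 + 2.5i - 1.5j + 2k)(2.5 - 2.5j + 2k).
-14 + 8.25i - 2.5j - 6.25k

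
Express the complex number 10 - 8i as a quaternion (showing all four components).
10 - 8i + 0j + 0k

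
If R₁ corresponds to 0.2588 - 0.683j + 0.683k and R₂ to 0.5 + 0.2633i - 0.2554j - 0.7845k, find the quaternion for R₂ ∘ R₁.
0.4908 - 0.6421i - 0.5874j - 0.0414k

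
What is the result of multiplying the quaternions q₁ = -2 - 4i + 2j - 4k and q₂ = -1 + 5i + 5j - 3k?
8i - 44j - 20k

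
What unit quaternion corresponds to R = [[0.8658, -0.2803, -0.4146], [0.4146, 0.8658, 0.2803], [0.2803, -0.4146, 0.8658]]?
0.9483 - 0.1832i - 0.1832j + 0.1832k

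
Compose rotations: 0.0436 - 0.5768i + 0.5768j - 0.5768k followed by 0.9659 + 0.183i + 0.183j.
0.0421 - 0.6547i + 0.6707j - 0.346k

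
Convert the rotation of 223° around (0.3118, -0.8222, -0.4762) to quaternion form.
-0.3665 + 0.2901i - 0.765j - 0.4431k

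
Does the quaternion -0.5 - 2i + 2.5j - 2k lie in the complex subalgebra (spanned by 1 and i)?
No. The quaternion -0.5 - 2i + 2.5j - 2k has j-coefficient y = 2.5 and k-coefficient z = -2, not both zero, so it does not lie in the complex subalgebra spanned by 1 and i.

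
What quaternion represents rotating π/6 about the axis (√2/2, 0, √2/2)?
0.9659 + 0.183i + 0.183k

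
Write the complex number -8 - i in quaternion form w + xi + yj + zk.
-8 - i + 0j + 0k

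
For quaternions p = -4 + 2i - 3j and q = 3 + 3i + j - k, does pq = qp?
No: pq = -15 - 3i - 11j + 15k ≠ -15 - 9i - 15j - 7k = qp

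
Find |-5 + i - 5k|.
√51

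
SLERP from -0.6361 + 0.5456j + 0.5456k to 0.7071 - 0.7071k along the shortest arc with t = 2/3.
-0.7097 + 0.1913j + 0.678k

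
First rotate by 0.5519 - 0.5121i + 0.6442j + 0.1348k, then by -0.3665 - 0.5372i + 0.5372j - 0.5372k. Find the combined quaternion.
-0.751 + 0.3097i + 0.4079j - 0.4168k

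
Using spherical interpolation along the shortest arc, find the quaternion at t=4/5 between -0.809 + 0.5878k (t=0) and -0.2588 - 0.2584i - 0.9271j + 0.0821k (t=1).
-0.449 - 0.2317i - 0.8314j + 0.2312k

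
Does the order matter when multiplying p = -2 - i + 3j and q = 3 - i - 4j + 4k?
Yes: pq = 5 + 11i + 21j - k ≠ 5 - 13i + 13j - 15k = qp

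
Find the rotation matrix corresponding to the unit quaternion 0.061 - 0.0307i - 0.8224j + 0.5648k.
[[-0.9907, -0.0184, -0.135], [0.1194, 0.3601, -0.9252], [0.0657, -0.9327, -0.3546]]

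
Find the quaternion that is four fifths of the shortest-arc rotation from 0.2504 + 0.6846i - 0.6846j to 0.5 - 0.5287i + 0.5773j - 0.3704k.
-0.3632 + 0.6002i - 0.641j + 0.3113k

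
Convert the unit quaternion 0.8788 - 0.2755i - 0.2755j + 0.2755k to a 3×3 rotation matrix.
[[0.6964, -0.3324, -0.636], [0.636, 0.6964, 0.3324], [0.3324, -0.636, 0.6964]]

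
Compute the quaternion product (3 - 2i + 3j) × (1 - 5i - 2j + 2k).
-1 - 11i + j + 25k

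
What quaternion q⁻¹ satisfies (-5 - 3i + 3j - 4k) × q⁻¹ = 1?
-0.0847 + 0.0508i - 0.0508j + 0.0678k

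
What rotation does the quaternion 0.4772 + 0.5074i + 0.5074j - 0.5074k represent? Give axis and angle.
axis = (√3/3, √3/3, -√3/3), θ = 123°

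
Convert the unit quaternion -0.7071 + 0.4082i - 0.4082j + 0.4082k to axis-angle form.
axis = (√3/3, -√3/3, √3/3), θ = 3π/2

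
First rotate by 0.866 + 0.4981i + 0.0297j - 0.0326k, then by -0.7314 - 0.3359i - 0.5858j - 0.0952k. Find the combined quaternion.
-0.4518 - 0.6333i - 0.5874j + 0.2232k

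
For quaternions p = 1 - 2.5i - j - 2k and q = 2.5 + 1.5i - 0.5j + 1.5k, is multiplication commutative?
No: pq = 8.75 - 7.25i - 2.25j - 0.75k ≠ 8.75 - 2.25i - 3.75j - 6.25k = qp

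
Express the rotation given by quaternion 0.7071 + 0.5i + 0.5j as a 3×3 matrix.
[[0.5, 0.5, 0.7071], [0.5, 0.5, -0.7071], [-0.7071, 0.7071, 0]]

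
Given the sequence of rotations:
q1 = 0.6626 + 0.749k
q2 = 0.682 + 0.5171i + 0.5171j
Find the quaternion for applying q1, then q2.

q2 · q1 = 0.4519 + 0.7299i - 0.0447j + 0.5108k
0.4519 + 0.7299i - 0.0447j + 0.5108k


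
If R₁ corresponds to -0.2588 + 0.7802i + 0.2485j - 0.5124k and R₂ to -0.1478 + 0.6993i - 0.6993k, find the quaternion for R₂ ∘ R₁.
-0.8657 - 0.1225i - 0.224j + 0.4305k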